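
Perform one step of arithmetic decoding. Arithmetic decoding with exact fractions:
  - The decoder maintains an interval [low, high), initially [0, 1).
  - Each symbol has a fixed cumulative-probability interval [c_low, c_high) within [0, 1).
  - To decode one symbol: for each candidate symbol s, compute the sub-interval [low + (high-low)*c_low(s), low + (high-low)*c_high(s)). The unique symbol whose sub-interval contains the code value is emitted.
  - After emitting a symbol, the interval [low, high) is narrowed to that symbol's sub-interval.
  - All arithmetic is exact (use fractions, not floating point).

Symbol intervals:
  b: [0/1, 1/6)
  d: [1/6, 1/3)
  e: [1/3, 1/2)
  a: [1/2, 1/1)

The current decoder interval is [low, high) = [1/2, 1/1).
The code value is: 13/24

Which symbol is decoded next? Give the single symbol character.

Interval width = high − low = 1/1 − 1/2 = 1/2
Scaled code = (code − low) / width = (13/24 − 1/2) / 1/2 = 1/12
  b: [0/1, 1/6) ← scaled code falls here ✓
  d: [1/6, 1/3) 
  e: [1/3, 1/2) 
  a: [1/2, 1/1) 

Answer: b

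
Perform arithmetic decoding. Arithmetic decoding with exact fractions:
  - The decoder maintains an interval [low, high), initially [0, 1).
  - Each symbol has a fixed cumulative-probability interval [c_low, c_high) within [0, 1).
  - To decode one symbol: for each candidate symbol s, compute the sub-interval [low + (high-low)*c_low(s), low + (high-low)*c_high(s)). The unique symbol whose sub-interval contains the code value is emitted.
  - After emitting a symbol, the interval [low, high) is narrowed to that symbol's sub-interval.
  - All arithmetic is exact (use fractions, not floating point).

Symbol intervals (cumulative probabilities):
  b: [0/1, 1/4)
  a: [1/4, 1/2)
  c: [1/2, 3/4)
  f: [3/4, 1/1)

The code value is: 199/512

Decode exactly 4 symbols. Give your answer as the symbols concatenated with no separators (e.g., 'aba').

Step 1: interval [0/1, 1/1), width = 1/1 - 0/1 = 1/1
  'b': [0/1 + 1/1*0/1, 0/1 + 1/1*1/4) = [0/1, 1/4)
  'a': [0/1 + 1/1*1/4, 0/1 + 1/1*1/2) = [1/4, 1/2) <- contains code 199/512
  'c': [0/1 + 1/1*1/2, 0/1 + 1/1*3/4) = [1/2, 3/4)
  'f': [0/1 + 1/1*3/4, 0/1 + 1/1*1/1) = [3/4, 1/1)
  emit 'a', narrow to [1/4, 1/2)
Step 2: interval [1/4, 1/2), width = 1/2 - 1/4 = 1/4
  'b': [1/4 + 1/4*0/1, 1/4 + 1/4*1/4) = [1/4, 5/16)
  'a': [1/4 + 1/4*1/4, 1/4 + 1/4*1/2) = [5/16, 3/8)
  'c': [1/4 + 1/4*1/2, 1/4 + 1/4*3/4) = [3/8, 7/16) <- contains code 199/512
  'f': [1/4 + 1/4*3/4, 1/4 + 1/4*1/1) = [7/16, 1/2)
  emit 'c', narrow to [3/8, 7/16)
Step 3: interval [3/8, 7/16), width = 7/16 - 3/8 = 1/16
  'b': [3/8 + 1/16*0/1, 3/8 + 1/16*1/4) = [3/8, 25/64) <- contains code 199/512
  'a': [3/8 + 1/16*1/4, 3/8 + 1/16*1/2) = [25/64, 13/32)
  'c': [3/8 + 1/16*1/2, 3/8 + 1/16*3/4) = [13/32, 27/64)
  'f': [3/8 + 1/16*3/4, 3/8 + 1/16*1/1) = [27/64, 7/16)
  emit 'b', narrow to [3/8, 25/64)
Step 4: interval [3/8, 25/64), width = 25/64 - 3/8 = 1/64
  'b': [3/8 + 1/64*0/1, 3/8 + 1/64*1/4) = [3/8, 97/256)
  'a': [3/8 + 1/64*1/4, 3/8 + 1/64*1/2) = [97/256, 49/128)
  'c': [3/8 + 1/64*1/2, 3/8 + 1/64*3/4) = [49/128, 99/256)
  'f': [3/8 + 1/64*3/4, 3/8 + 1/64*1/1) = [99/256, 25/64) <- contains code 199/512
  emit 'f', narrow to [99/256, 25/64)

Answer: acbf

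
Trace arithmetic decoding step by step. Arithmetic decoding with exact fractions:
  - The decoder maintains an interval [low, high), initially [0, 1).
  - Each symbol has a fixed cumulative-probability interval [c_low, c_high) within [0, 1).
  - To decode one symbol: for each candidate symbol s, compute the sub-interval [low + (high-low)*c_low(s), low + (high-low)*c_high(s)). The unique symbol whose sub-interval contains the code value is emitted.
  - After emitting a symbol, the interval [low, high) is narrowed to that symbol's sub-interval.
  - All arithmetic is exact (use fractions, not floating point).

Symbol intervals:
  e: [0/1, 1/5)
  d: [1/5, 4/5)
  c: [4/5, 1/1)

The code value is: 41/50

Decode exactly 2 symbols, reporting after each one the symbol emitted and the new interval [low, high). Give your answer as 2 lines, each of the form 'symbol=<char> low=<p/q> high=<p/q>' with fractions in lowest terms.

Step 1: interval [0/1, 1/1), width = 1/1 - 0/1 = 1/1
  'e': [0/1 + 1/1*0/1, 0/1 + 1/1*1/5) = [0/1, 1/5)
  'd': [0/1 + 1/1*1/5, 0/1 + 1/1*4/5) = [1/5, 4/5)
  'c': [0/1 + 1/1*4/5, 0/1 + 1/1*1/1) = [4/5, 1/1) <- contains code 41/50
  emit 'c', narrow to [4/5, 1/1)
Step 2: interval [4/5, 1/1), width = 1/1 - 4/5 = 1/5
  'e': [4/5 + 1/5*0/1, 4/5 + 1/5*1/5) = [4/5, 21/25) <- contains code 41/50
  'd': [4/5 + 1/5*1/5, 4/5 + 1/5*4/5) = [21/25, 24/25)
  'c': [4/5 + 1/5*4/5, 4/5 + 1/5*1/1) = [24/25, 1/1)
  emit 'e', narrow to [4/5, 21/25)

Answer: symbol=c low=4/5 high=1/1
symbol=e low=4/5 high=21/25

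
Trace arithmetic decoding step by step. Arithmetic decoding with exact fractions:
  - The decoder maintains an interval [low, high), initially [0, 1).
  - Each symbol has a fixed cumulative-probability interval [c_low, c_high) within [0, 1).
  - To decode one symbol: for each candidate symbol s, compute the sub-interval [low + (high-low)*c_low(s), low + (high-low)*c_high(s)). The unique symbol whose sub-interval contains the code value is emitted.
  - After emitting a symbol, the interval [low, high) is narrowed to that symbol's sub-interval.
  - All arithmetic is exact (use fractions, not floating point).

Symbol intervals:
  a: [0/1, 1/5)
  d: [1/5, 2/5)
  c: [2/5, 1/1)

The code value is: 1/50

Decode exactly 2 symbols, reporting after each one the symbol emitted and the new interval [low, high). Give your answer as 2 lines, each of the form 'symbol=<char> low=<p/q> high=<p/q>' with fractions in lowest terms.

Step 1: interval [0/1, 1/1), width = 1/1 - 0/1 = 1/1
  'a': [0/1 + 1/1*0/1, 0/1 + 1/1*1/5) = [0/1, 1/5) <- contains code 1/50
  'd': [0/1 + 1/1*1/5, 0/1 + 1/1*2/5) = [1/5, 2/5)
  'c': [0/1 + 1/1*2/5, 0/1 + 1/1*1/1) = [2/5, 1/1)
  emit 'a', narrow to [0/1, 1/5)
Step 2: interval [0/1, 1/5), width = 1/5 - 0/1 = 1/5
  'a': [0/1 + 1/5*0/1, 0/1 + 1/5*1/5) = [0/1, 1/25) <- contains code 1/50
  'd': [0/1 + 1/5*1/5, 0/1 + 1/5*2/5) = [1/25, 2/25)
  'c': [0/1 + 1/5*2/5, 0/1 + 1/5*1/1) = [2/25, 1/5)
  emit 'a', narrow to [0/1, 1/25)

Answer: symbol=a low=0/1 high=1/5
symbol=a low=0/1 high=1/25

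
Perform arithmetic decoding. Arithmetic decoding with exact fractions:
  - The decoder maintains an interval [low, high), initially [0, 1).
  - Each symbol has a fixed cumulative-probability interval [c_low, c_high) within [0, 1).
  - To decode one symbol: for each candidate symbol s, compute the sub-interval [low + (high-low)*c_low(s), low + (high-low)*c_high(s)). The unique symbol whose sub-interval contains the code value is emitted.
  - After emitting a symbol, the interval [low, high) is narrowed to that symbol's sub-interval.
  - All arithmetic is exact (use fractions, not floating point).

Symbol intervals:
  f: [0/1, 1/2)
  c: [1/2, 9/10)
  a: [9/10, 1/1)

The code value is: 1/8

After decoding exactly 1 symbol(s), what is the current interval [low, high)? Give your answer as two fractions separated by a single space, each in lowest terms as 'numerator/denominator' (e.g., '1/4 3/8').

Step 1: interval [0/1, 1/1), width = 1/1 - 0/1 = 1/1
  'f': [0/1 + 1/1*0/1, 0/1 + 1/1*1/2) = [0/1, 1/2) <- contains code 1/8
  'c': [0/1 + 1/1*1/2, 0/1 + 1/1*9/10) = [1/2, 9/10)
  'a': [0/1 + 1/1*9/10, 0/1 + 1/1*1/1) = [9/10, 1/1)
  emit 'f', narrow to [0/1, 1/2)

Answer: 0/1 1/2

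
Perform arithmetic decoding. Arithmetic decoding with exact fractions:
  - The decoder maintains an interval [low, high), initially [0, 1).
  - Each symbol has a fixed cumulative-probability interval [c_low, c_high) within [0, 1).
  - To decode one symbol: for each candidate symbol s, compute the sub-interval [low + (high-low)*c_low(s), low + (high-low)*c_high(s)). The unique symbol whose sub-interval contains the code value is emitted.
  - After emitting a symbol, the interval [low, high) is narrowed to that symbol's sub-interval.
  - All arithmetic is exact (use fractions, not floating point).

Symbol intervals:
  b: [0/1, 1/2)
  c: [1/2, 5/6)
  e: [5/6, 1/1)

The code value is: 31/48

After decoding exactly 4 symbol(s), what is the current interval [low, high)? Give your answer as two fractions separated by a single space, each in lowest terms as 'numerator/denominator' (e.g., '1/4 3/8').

Answer: 23/36 47/72

Derivation:
Step 1: interval [0/1, 1/1), width = 1/1 - 0/1 = 1/1
  'b': [0/1 + 1/1*0/1, 0/1 + 1/1*1/2) = [0/1, 1/2)
  'c': [0/1 + 1/1*1/2, 0/1 + 1/1*5/6) = [1/2, 5/6) <- contains code 31/48
  'e': [0/1 + 1/1*5/6, 0/1 + 1/1*1/1) = [5/6, 1/1)
  emit 'c', narrow to [1/2, 5/6)
Step 2: interval [1/2, 5/6), width = 5/6 - 1/2 = 1/3
  'b': [1/2 + 1/3*0/1, 1/2 + 1/3*1/2) = [1/2, 2/3) <- contains code 31/48
  'c': [1/2 + 1/3*1/2, 1/2 + 1/3*5/6) = [2/3, 7/9)
  'e': [1/2 + 1/3*5/6, 1/2 + 1/3*1/1) = [7/9, 5/6)
  emit 'b', narrow to [1/2, 2/3)
Step 3: interval [1/2, 2/3), width = 2/3 - 1/2 = 1/6
  'b': [1/2 + 1/6*0/1, 1/2 + 1/6*1/2) = [1/2, 7/12)
  'c': [1/2 + 1/6*1/2, 1/2 + 1/6*5/6) = [7/12, 23/36)
  'e': [1/2 + 1/6*5/6, 1/2 + 1/6*1/1) = [23/36, 2/3) <- contains code 31/48
  emit 'e', narrow to [23/36, 2/3)
Step 4: interval [23/36, 2/3), width = 2/3 - 23/36 = 1/36
  'b': [23/36 + 1/36*0/1, 23/36 + 1/36*1/2) = [23/36, 47/72) <- contains code 31/48
  'c': [23/36 + 1/36*1/2, 23/36 + 1/36*5/6) = [47/72, 143/216)
  'e': [23/36 + 1/36*5/6, 23/36 + 1/36*1/1) = [143/216, 2/3)
  emit 'b', narrow to [23/36, 47/72)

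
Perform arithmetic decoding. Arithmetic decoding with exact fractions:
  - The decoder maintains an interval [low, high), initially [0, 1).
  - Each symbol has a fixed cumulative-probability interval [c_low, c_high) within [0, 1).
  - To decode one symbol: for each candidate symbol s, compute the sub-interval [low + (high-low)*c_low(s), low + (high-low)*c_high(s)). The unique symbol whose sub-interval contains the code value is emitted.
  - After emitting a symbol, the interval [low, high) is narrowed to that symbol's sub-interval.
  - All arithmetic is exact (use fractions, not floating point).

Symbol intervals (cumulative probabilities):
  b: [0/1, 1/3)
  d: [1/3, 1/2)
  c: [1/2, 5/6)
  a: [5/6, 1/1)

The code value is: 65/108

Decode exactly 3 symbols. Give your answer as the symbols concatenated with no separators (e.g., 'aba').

Answer: cba

Derivation:
Step 1: interval [0/1, 1/1), width = 1/1 - 0/1 = 1/1
  'b': [0/1 + 1/1*0/1, 0/1 + 1/1*1/3) = [0/1, 1/3)
  'd': [0/1 + 1/1*1/3, 0/1 + 1/1*1/2) = [1/3, 1/2)
  'c': [0/1 + 1/1*1/2, 0/1 + 1/1*5/6) = [1/2, 5/6) <- contains code 65/108
  'a': [0/1 + 1/1*5/6, 0/1 + 1/1*1/1) = [5/6, 1/1)
  emit 'c', narrow to [1/2, 5/6)
Step 2: interval [1/2, 5/6), width = 5/6 - 1/2 = 1/3
  'b': [1/2 + 1/3*0/1, 1/2 + 1/3*1/3) = [1/2, 11/18) <- contains code 65/108
  'd': [1/2 + 1/3*1/3, 1/2 + 1/3*1/2) = [11/18, 2/3)
  'c': [1/2 + 1/3*1/2, 1/2 + 1/3*5/6) = [2/3, 7/9)
  'a': [1/2 + 1/3*5/6, 1/2 + 1/3*1/1) = [7/9, 5/6)
  emit 'b', narrow to [1/2, 11/18)
Step 3: interval [1/2, 11/18), width = 11/18 - 1/2 = 1/9
  'b': [1/2 + 1/9*0/1, 1/2 + 1/9*1/3) = [1/2, 29/54)
  'd': [1/2 + 1/9*1/3, 1/2 + 1/9*1/2) = [29/54, 5/9)
  'c': [1/2 + 1/9*1/2, 1/2 + 1/9*5/6) = [5/9, 16/27)
  'a': [1/2 + 1/9*5/6, 1/2 + 1/9*1/1) = [16/27, 11/18) <- contains code 65/108
  emit 'a', narrow to [16/27, 11/18)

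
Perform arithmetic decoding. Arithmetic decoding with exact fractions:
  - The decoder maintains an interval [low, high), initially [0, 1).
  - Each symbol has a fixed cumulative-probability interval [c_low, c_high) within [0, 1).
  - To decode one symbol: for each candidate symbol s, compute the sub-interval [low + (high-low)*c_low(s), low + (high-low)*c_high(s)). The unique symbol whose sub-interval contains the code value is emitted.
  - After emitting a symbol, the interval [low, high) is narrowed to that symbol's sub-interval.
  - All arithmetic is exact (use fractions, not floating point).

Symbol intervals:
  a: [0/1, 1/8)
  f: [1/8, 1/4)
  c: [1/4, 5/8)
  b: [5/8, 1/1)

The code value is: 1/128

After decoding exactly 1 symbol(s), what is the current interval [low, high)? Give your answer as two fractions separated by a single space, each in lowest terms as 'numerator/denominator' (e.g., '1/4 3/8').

Step 1: interval [0/1, 1/1), width = 1/1 - 0/1 = 1/1
  'a': [0/1 + 1/1*0/1, 0/1 + 1/1*1/8) = [0/1, 1/8) <- contains code 1/128
  'f': [0/1 + 1/1*1/8, 0/1 + 1/1*1/4) = [1/8, 1/4)
  'c': [0/1 + 1/1*1/4, 0/1 + 1/1*5/8) = [1/4, 5/8)
  'b': [0/1 + 1/1*5/8, 0/1 + 1/1*1/1) = [5/8, 1/1)
  emit 'a', narrow to [0/1, 1/8)

Answer: 0/1 1/8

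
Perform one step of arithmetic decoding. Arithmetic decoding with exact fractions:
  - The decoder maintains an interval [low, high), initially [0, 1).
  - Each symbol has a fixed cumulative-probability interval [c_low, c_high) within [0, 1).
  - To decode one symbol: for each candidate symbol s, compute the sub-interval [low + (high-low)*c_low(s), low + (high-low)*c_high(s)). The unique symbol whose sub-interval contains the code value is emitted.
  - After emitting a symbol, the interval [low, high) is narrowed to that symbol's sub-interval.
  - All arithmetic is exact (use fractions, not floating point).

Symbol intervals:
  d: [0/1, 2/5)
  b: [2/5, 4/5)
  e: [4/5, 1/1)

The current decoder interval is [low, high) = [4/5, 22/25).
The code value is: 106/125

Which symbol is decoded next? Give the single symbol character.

Answer: b

Derivation:
Interval width = high − low = 22/25 − 4/5 = 2/25
Scaled code = (code − low) / width = (106/125 − 4/5) / 2/25 = 3/5
  d: [0/1, 2/5) 
  b: [2/5, 4/5) ← scaled code falls here ✓
  e: [4/5, 1/1) 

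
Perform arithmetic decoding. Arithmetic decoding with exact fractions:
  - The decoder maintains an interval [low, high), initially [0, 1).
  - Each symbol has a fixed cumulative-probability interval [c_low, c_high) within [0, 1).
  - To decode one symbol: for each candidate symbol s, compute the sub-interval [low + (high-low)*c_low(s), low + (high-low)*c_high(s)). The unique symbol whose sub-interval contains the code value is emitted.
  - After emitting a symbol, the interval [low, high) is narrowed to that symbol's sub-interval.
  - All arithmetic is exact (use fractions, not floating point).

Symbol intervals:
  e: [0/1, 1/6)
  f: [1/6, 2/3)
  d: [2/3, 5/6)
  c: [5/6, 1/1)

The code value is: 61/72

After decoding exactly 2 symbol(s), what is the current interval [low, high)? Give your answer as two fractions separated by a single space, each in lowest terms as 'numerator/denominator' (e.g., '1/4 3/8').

Step 1: interval [0/1, 1/1), width = 1/1 - 0/1 = 1/1
  'e': [0/1 + 1/1*0/1, 0/1 + 1/1*1/6) = [0/1, 1/6)
  'f': [0/1 + 1/1*1/6, 0/1 + 1/1*2/3) = [1/6, 2/3)
  'd': [0/1 + 1/1*2/3, 0/1 + 1/1*5/6) = [2/3, 5/6)
  'c': [0/1 + 1/1*5/6, 0/1 + 1/1*1/1) = [5/6, 1/1) <- contains code 61/72
  emit 'c', narrow to [5/6, 1/1)
Step 2: interval [5/6, 1/1), width = 1/1 - 5/6 = 1/6
  'e': [5/6 + 1/6*0/1, 5/6 + 1/6*1/6) = [5/6, 31/36) <- contains code 61/72
  'f': [5/6 + 1/6*1/6, 5/6 + 1/6*2/3) = [31/36, 17/18)
  'd': [5/6 + 1/6*2/3, 5/6 + 1/6*5/6) = [17/18, 35/36)
  'c': [5/6 + 1/6*5/6, 5/6 + 1/6*1/1) = [35/36, 1/1)
  emit 'e', narrow to [5/6, 31/36)

Answer: 5/6 31/36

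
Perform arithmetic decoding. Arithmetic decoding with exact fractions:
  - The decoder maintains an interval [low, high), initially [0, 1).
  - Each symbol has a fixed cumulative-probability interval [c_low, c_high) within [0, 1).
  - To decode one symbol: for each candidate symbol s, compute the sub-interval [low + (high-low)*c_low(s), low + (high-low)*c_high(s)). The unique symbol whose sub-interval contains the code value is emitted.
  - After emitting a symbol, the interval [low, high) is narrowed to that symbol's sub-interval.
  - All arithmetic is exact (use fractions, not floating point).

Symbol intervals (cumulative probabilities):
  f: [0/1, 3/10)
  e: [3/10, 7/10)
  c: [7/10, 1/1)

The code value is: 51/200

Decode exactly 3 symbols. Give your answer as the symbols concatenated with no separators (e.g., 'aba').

Step 1: interval [0/1, 1/1), width = 1/1 - 0/1 = 1/1
  'f': [0/1 + 1/1*0/1, 0/1 + 1/1*3/10) = [0/1, 3/10) <- contains code 51/200
  'e': [0/1 + 1/1*3/10, 0/1 + 1/1*7/10) = [3/10, 7/10)
  'c': [0/1 + 1/1*7/10, 0/1 + 1/1*1/1) = [7/10, 1/1)
  emit 'f', narrow to [0/1, 3/10)
Step 2: interval [0/1, 3/10), width = 3/10 - 0/1 = 3/10
  'f': [0/1 + 3/10*0/1, 0/1 + 3/10*3/10) = [0/1, 9/100)
  'e': [0/1 + 3/10*3/10, 0/1 + 3/10*7/10) = [9/100, 21/100)
  'c': [0/1 + 3/10*7/10, 0/1 + 3/10*1/1) = [21/100, 3/10) <- contains code 51/200
  emit 'c', narrow to [21/100, 3/10)
Step 3: interval [21/100, 3/10), width = 3/10 - 21/100 = 9/100
  'f': [21/100 + 9/100*0/1, 21/100 + 9/100*3/10) = [21/100, 237/1000)
  'e': [21/100 + 9/100*3/10, 21/100 + 9/100*7/10) = [237/1000, 273/1000) <- contains code 51/200
  'c': [21/100 + 9/100*7/10, 21/100 + 9/100*1/1) = [273/1000, 3/10)
  emit 'e', narrow to [237/1000, 273/1000)

Answer: fce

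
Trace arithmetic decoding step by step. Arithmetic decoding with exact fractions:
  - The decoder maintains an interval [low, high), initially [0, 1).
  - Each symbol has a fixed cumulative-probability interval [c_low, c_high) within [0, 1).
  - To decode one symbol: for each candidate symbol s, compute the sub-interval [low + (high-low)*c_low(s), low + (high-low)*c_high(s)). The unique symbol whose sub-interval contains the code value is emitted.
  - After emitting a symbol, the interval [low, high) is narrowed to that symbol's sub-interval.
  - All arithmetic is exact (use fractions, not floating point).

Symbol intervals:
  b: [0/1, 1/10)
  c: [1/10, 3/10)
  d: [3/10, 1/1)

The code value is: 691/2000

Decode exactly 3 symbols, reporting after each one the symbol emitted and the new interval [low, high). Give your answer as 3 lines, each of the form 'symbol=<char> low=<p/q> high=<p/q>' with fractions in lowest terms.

Step 1: interval [0/1, 1/1), width = 1/1 - 0/1 = 1/1
  'b': [0/1 + 1/1*0/1, 0/1 + 1/1*1/10) = [0/1, 1/10)
  'c': [0/1 + 1/1*1/10, 0/1 + 1/1*3/10) = [1/10, 3/10)
  'd': [0/1 + 1/1*3/10, 0/1 + 1/1*1/1) = [3/10, 1/1) <- contains code 691/2000
  emit 'd', narrow to [3/10, 1/1)
Step 2: interval [3/10, 1/1), width = 1/1 - 3/10 = 7/10
  'b': [3/10 + 7/10*0/1, 3/10 + 7/10*1/10) = [3/10, 37/100) <- contains code 691/2000
  'c': [3/10 + 7/10*1/10, 3/10 + 7/10*3/10) = [37/100, 51/100)
  'd': [3/10 + 7/10*3/10, 3/10 + 7/10*1/1) = [51/100, 1/1)
  emit 'b', narrow to [3/10, 37/100)
Step 3: interval [3/10, 37/100), width = 37/100 - 3/10 = 7/100
  'b': [3/10 + 7/100*0/1, 3/10 + 7/100*1/10) = [3/10, 307/1000)
  'c': [3/10 + 7/100*1/10, 3/10 + 7/100*3/10) = [307/1000, 321/1000)
  'd': [3/10 + 7/100*3/10, 3/10 + 7/100*1/1) = [321/1000, 37/100) <- contains code 691/2000
  emit 'd', narrow to [321/1000, 37/100)

Answer: symbol=d low=3/10 high=1/1
symbol=b low=3/10 high=37/100
symbol=d low=321/1000 high=37/100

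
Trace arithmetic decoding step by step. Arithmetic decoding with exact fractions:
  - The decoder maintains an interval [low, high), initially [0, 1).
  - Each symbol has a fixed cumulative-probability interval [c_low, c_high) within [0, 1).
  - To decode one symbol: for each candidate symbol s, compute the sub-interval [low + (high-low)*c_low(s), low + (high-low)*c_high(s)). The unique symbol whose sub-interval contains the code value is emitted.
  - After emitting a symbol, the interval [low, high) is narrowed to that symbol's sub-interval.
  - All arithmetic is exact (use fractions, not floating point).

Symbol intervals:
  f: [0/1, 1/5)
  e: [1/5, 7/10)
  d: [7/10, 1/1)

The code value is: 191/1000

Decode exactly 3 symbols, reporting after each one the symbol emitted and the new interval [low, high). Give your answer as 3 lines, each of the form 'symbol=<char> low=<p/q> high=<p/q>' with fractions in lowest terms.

Answer: symbol=f low=0/1 high=1/5
symbol=d low=7/50 high=1/5
symbol=d low=91/500 high=1/5

Derivation:
Step 1: interval [0/1, 1/1), width = 1/1 - 0/1 = 1/1
  'f': [0/1 + 1/1*0/1, 0/1 + 1/1*1/5) = [0/1, 1/5) <- contains code 191/1000
  'e': [0/1 + 1/1*1/5, 0/1 + 1/1*7/10) = [1/5, 7/10)
  'd': [0/1 + 1/1*7/10, 0/1 + 1/1*1/1) = [7/10, 1/1)
  emit 'f', narrow to [0/1, 1/5)
Step 2: interval [0/1, 1/5), width = 1/5 - 0/1 = 1/5
  'f': [0/1 + 1/5*0/1, 0/1 + 1/5*1/5) = [0/1, 1/25)
  'e': [0/1 + 1/5*1/5, 0/1 + 1/5*7/10) = [1/25, 7/50)
  'd': [0/1 + 1/5*7/10, 0/1 + 1/5*1/1) = [7/50, 1/5) <- contains code 191/1000
  emit 'd', narrow to [7/50, 1/5)
Step 3: interval [7/50, 1/5), width = 1/5 - 7/50 = 3/50
  'f': [7/50 + 3/50*0/1, 7/50 + 3/50*1/5) = [7/50, 19/125)
  'e': [7/50 + 3/50*1/5, 7/50 + 3/50*7/10) = [19/125, 91/500)
  'd': [7/50 + 3/50*7/10, 7/50 + 3/50*1/1) = [91/500, 1/5) <- contains code 191/1000
  emit 'd', narrow to [91/500, 1/5)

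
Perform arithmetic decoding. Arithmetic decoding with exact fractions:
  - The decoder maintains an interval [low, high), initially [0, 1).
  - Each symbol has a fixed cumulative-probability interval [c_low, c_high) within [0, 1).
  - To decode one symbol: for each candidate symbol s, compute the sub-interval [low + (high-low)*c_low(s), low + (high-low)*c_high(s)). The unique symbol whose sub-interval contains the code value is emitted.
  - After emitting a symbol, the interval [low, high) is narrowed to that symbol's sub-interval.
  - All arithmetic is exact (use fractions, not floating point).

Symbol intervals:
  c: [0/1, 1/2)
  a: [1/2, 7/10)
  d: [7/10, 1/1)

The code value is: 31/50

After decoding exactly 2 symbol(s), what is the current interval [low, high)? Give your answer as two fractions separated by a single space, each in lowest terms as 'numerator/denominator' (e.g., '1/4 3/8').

Step 1: interval [0/1, 1/1), width = 1/1 - 0/1 = 1/1
  'c': [0/1 + 1/1*0/1, 0/1 + 1/1*1/2) = [0/1, 1/2)
  'a': [0/1 + 1/1*1/2, 0/1 + 1/1*7/10) = [1/2, 7/10) <- contains code 31/50
  'd': [0/1 + 1/1*7/10, 0/1 + 1/1*1/1) = [7/10, 1/1)
  emit 'a', narrow to [1/2, 7/10)
Step 2: interval [1/2, 7/10), width = 7/10 - 1/2 = 1/5
  'c': [1/2 + 1/5*0/1, 1/2 + 1/5*1/2) = [1/2, 3/5)
  'a': [1/2 + 1/5*1/2, 1/2 + 1/5*7/10) = [3/5, 16/25) <- contains code 31/50
  'd': [1/2 + 1/5*7/10, 1/2 + 1/5*1/1) = [16/25, 7/10)
  emit 'a', narrow to [3/5, 16/25)

Answer: 3/5 16/25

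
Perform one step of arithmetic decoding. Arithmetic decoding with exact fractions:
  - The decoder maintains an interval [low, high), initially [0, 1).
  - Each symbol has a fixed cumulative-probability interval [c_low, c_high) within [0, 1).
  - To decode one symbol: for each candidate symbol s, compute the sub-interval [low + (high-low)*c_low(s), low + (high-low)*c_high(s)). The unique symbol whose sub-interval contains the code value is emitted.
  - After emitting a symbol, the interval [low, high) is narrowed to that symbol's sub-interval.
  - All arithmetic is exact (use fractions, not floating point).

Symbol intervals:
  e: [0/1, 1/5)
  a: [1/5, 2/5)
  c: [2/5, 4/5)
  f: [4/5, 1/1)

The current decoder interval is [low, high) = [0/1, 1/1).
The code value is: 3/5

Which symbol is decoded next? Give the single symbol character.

Answer: c

Derivation:
Interval width = high − low = 1/1 − 0/1 = 1/1
Scaled code = (code − low) / width = (3/5 − 0/1) / 1/1 = 3/5
  e: [0/1, 1/5) 
  a: [1/5, 2/5) 
  c: [2/5, 4/5) ← scaled code falls here ✓
  f: [4/5, 1/1) 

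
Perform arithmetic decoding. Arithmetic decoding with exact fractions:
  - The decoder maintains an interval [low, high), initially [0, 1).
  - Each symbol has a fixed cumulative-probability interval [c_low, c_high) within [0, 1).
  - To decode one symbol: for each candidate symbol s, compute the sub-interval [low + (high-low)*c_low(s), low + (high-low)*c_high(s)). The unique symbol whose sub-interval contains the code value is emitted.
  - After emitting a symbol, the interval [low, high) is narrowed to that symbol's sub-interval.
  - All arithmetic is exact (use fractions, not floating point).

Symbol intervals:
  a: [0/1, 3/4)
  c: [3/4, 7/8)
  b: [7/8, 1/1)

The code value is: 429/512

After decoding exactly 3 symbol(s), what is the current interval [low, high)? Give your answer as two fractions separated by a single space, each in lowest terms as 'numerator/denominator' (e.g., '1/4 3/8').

Step 1: interval [0/1, 1/1), width = 1/1 - 0/1 = 1/1
  'a': [0/1 + 1/1*0/1, 0/1 + 1/1*3/4) = [0/1, 3/4)
  'c': [0/1 + 1/1*3/4, 0/1 + 1/1*7/8) = [3/4, 7/8) <- contains code 429/512
  'b': [0/1 + 1/1*7/8, 0/1 + 1/1*1/1) = [7/8, 1/1)
  emit 'c', narrow to [3/4, 7/8)
Step 2: interval [3/4, 7/8), width = 7/8 - 3/4 = 1/8
  'a': [3/4 + 1/8*0/1, 3/4 + 1/8*3/4) = [3/4, 27/32) <- contains code 429/512
  'c': [3/4 + 1/8*3/4, 3/4 + 1/8*7/8) = [27/32, 55/64)
  'b': [3/4 + 1/8*7/8, 3/4 + 1/8*1/1) = [55/64, 7/8)
  emit 'a', narrow to [3/4, 27/32)
Step 3: interval [3/4, 27/32), width = 27/32 - 3/4 = 3/32
  'a': [3/4 + 3/32*0/1, 3/4 + 3/32*3/4) = [3/4, 105/128)
  'c': [3/4 + 3/32*3/4, 3/4 + 3/32*7/8) = [105/128, 213/256)
  'b': [3/4 + 3/32*7/8, 3/4 + 3/32*1/1) = [213/256, 27/32) <- contains code 429/512
  emit 'b', narrow to [213/256, 27/32)

Answer: 213/256 27/32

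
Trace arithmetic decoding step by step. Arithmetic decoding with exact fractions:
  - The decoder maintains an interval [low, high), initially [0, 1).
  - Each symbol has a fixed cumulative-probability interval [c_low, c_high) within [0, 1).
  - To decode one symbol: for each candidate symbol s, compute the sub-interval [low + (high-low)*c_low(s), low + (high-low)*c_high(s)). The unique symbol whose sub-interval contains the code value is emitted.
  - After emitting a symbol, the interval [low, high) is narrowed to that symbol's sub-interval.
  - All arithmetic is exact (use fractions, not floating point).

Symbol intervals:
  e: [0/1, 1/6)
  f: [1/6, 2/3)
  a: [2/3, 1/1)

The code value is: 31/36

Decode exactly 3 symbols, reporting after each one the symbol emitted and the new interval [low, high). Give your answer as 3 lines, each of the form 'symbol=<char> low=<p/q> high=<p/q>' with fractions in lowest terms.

Step 1: interval [0/1, 1/1), width = 1/1 - 0/1 = 1/1
  'e': [0/1 + 1/1*0/1, 0/1 + 1/1*1/6) = [0/1, 1/6)
  'f': [0/1 + 1/1*1/6, 0/1 + 1/1*2/3) = [1/6, 2/3)
  'a': [0/1 + 1/1*2/3, 0/1 + 1/1*1/1) = [2/3, 1/1) <- contains code 31/36
  emit 'a', narrow to [2/3, 1/1)
Step 2: interval [2/3, 1/1), width = 1/1 - 2/3 = 1/3
  'e': [2/3 + 1/3*0/1, 2/3 + 1/3*1/6) = [2/3, 13/18)
  'f': [2/3 + 1/3*1/6, 2/3 + 1/3*2/3) = [13/18, 8/9) <- contains code 31/36
  'a': [2/3 + 1/3*2/3, 2/3 + 1/3*1/1) = [8/9, 1/1)
  emit 'f', narrow to [13/18, 8/9)
Step 3: interval [13/18, 8/9), width = 8/9 - 13/18 = 1/6
  'e': [13/18 + 1/6*0/1, 13/18 + 1/6*1/6) = [13/18, 3/4)
  'f': [13/18 + 1/6*1/6, 13/18 + 1/6*2/3) = [3/4, 5/6)
  'a': [13/18 + 1/6*2/3, 13/18 + 1/6*1/1) = [5/6, 8/9) <- contains code 31/36
  emit 'a', narrow to [5/6, 8/9)

Answer: symbol=a low=2/3 high=1/1
symbol=f low=13/18 high=8/9
symbol=a low=5/6 high=8/9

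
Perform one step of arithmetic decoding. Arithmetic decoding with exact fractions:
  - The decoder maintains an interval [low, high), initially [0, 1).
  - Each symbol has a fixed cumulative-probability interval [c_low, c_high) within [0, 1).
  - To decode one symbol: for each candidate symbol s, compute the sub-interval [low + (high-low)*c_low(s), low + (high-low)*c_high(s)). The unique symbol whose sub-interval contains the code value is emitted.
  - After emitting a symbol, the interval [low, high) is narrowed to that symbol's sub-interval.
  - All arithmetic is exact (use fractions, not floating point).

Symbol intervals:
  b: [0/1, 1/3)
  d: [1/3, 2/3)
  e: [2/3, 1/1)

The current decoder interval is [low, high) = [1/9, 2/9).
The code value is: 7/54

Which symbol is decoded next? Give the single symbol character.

Interval width = high − low = 2/9 − 1/9 = 1/9
Scaled code = (code − low) / width = (7/54 − 1/9) / 1/9 = 1/6
  b: [0/1, 1/3) ← scaled code falls here ✓
  d: [1/3, 2/3) 
  e: [2/3, 1/1) 

Answer: b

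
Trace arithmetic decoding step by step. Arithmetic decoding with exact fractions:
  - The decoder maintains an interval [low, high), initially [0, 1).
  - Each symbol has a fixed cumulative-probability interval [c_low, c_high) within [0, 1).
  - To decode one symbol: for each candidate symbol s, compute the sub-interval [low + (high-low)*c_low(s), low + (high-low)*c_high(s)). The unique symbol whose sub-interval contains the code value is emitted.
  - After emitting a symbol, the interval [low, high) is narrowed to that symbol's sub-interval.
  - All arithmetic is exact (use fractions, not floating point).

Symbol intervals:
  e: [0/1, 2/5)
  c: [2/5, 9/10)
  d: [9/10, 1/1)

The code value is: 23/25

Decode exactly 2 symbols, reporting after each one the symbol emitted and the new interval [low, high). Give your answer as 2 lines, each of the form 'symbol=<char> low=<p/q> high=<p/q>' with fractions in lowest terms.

Answer: symbol=d low=9/10 high=1/1
symbol=e low=9/10 high=47/50

Derivation:
Step 1: interval [0/1, 1/1), width = 1/1 - 0/1 = 1/1
  'e': [0/1 + 1/1*0/1, 0/1 + 1/1*2/5) = [0/1, 2/5)
  'c': [0/1 + 1/1*2/5, 0/1 + 1/1*9/10) = [2/5, 9/10)
  'd': [0/1 + 1/1*9/10, 0/1 + 1/1*1/1) = [9/10, 1/1) <- contains code 23/25
  emit 'd', narrow to [9/10, 1/1)
Step 2: interval [9/10, 1/1), width = 1/1 - 9/10 = 1/10
  'e': [9/10 + 1/10*0/1, 9/10 + 1/10*2/5) = [9/10, 47/50) <- contains code 23/25
  'c': [9/10 + 1/10*2/5, 9/10 + 1/10*9/10) = [47/50, 99/100)
  'd': [9/10 + 1/10*9/10, 9/10 + 1/10*1/1) = [99/100, 1/1)
  emit 'e', narrow to [9/10, 47/50)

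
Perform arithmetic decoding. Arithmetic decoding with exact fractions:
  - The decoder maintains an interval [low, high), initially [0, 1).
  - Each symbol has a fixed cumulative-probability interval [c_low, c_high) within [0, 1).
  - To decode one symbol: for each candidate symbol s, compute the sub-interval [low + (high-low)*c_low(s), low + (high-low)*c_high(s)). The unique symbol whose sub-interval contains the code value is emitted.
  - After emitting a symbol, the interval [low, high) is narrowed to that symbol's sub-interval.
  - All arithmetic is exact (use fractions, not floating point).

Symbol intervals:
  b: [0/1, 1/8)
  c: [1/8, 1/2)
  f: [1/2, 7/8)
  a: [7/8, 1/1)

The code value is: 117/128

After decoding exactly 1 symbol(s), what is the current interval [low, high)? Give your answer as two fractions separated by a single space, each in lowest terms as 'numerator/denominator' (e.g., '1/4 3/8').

Answer: 7/8 1/1

Derivation:
Step 1: interval [0/1, 1/1), width = 1/1 - 0/1 = 1/1
  'b': [0/1 + 1/1*0/1, 0/1 + 1/1*1/8) = [0/1, 1/8)
  'c': [0/1 + 1/1*1/8, 0/1 + 1/1*1/2) = [1/8, 1/2)
  'f': [0/1 + 1/1*1/2, 0/1 + 1/1*7/8) = [1/2, 7/8)
  'a': [0/1 + 1/1*7/8, 0/1 + 1/1*1/1) = [7/8, 1/1) <- contains code 117/128
  emit 'a', narrow to [7/8, 1/1)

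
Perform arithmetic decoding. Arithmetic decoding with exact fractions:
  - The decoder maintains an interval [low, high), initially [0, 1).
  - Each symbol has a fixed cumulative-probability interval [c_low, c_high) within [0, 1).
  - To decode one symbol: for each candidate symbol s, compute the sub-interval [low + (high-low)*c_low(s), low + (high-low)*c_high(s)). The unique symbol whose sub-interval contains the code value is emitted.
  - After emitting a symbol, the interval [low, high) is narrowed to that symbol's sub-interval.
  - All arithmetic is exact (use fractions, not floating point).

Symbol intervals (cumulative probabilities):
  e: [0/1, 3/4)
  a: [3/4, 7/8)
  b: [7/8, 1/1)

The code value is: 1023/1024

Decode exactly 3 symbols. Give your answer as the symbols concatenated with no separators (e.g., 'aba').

Answer: bbb

Derivation:
Step 1: interval [0/1, 1/1), width = 1/1 - 0/1 = 1/1
  'e': [0/1 + 1/1*0/1, 0/1 + 1/1*3/4) = [0/1, 3/4)
  'a': [0/1 + 1/1*3/4, 0/1 + 1/1*7/8) = [3/4, 7/8)
  'b': [0/1 + 1/1*7/8, 0/1 + 1/1*1/1) = [7/8, 1/1) <- contains code 1023/1024
  emit 'b', narrow to [7/8, 1/1)
Step 2: interval [7/8, 1/1), width = 1/1 - 7/8 = 1/8
  'e': [7/8 + 1/8*0/1, 7/8 + 1/8*3/4) = [7/8, 31/32)
  'a': [7/8 + 1/8*3/4, 7/8 + 1/8*7/8) = [31/32, 63/64)
  'b': [7/8 + 1/8*7/8, 7/8 + 1/8*1/1) = [63/64, 1/1) <- contains code 1023/1024
  emit 'b', narrow to [63/64, 1/1)
Step 3: interval [63/64, 1/1), width = 1/1 - 63/64 = 1/64
  'e': [63/64 + 1/64*0/1, 63/64 + 1/64*3/4) = [63/64, 255/256)
  'a': [63/64 + 1/64*3/4, 63/64 + 1/64*7/8) = [255/256, 511/512)
  'b': [63/64 + 1/64*7/8, 63/64 + 1/64*1/1) = [511/512, 1/1) <- contains code 1023/1024
  emit 'b', narrow to [511/512, 1/1)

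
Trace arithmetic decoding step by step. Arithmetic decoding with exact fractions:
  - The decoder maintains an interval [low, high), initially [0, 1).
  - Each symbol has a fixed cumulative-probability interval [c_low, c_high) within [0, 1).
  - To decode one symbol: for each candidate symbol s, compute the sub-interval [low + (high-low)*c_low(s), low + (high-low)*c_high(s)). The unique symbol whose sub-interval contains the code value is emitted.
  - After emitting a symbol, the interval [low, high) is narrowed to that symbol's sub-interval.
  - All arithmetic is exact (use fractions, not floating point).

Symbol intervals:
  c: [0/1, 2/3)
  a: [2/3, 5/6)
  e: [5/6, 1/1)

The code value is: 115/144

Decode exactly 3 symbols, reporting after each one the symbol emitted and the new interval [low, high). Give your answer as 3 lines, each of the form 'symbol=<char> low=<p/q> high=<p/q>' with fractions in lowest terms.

Answer: symbol=a low=2/3 high=5/6
symbol=a low=7/9 high=29/36
symbol=a low=43/54 high=173/216

Derivation:
Step 1: interval [0/1, 1/1), width = 1/1 - 0/1 = 1/1
  'c': [0/1 + 1/1*0/1, 0/1 + 1/1*2/3) = [0/1, 2/3)
  'a': [0/1 + 1/1*2/3, 0/1 + 1/1*5/6) = [2/3, 5/6) <- contains code 115/144
  'e': [0/1 + 1/1*5/6, 0/1 + 1/1*1/1) = [5/6, 1/1)
  emit 'a', narrow to [2/3, 5/6)
Step 2: interval [2/3, 5/6), width = 5/6 - 2/3 = 1/6
  'c': [2/3 + 1/6*0/1, 2/3 + 1/6*2/3) = [2/3, 7/9)
  'a': [2/3 + 1/6*2/3, 2/3 + 1/6*5/6) = [7/9, 29/36) <- contains code 115/144
  'e': [2/3 + 1/6*5/6, 2/3 + 1/6*1/1) = [29/36, 5/6)
  emit 'a', narrow to [7/9, 29/36)
Step 3: interval [7/9, 29/36), width = 29/36 - 7/9 = 1/36
  'c': [7/9 + 1/36*0/1, 7/9 + 1/36*2/3) = [7/9, 43/54)
  'a': [7/9 + 1/36*2/3, 7/9 + 1/36*5/6) = [43/54, 173/216) <- contains code 115/144
  'e': [7/9 + 1/36*5/6, 7/9 + 1/36*1/1) = [173/216, 29/36)
  emit 'a', narrow to [43/54, 173/216)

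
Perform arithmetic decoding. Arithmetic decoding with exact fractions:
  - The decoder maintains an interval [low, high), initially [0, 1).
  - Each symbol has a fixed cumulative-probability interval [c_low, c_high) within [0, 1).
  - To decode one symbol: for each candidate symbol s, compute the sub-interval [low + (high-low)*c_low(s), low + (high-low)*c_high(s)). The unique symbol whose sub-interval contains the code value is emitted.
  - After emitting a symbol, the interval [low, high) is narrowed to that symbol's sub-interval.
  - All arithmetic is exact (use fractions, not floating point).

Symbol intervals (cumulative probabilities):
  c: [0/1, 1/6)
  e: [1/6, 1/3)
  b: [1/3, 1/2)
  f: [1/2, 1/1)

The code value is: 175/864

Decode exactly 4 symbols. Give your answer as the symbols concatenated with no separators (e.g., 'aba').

Answer: eeef

Derivation:
Step 1: interval [0/1, 1/1), width = 1/1 - 0/1 = 1/1
  'c': [0/1 + 1/1*0/1, 0/1 + 1/1*1/6) = [0/1, 1/6)
  'e': [0/1 + 1/1*1/6, 0/1 + 1/1*1/3) = [1/6, 1/3) <- contains code 175/864
  'b': [0/1 + 1/1*1/3, 0/1 + 1/1*1/2) = [1/3, 1/2)
  'f': [0/1 + 1/1*1/2, 0/1 + 1/1*1/1) = [1/2, 1/1)
  emit 'e', narrow to [1/6, 1/3)
Step 2: interval [1/6, 1/3), width = 1/3 - 1/6 = 1/6
  'c': [1/6 + 1/6*0/1, 1/6 + 1/6*1/6) = [1/6, 7/36)
  'e': [1/6 + 1/6*1/6, 1/6 + 1/6*1/3) = [7/36, 2/9) <- contains code 175/864
  'b': [1/6 + 1/6*1/3, 1/6 + 1/6*1/2) = [2/9, 1/4)
  'f': [1/6 + 1/6*1/2, 1/6 + 1/6*1/1) = [1/4, 1/3)
  emit 'e', narrow to [7/36, 2/9)
Step 3: interval [7/36, 2/9), width = 2/9 - 7/36 = 1/36
  'c': [7/36 + 1/36*0/1, 7/36 + 1/36*1/6) = [7/36, 43/216)
  'e': [7/36 + 1/36*1/6, 7/36 + 1/36*1/3) = [43/216, 11/54) <- contains code 175/864
  'b': [7/36 + 1/36*1/3, 7/36 + 1/36*1/2) = [11/54, 5/24)
  'f': [7/36 + 1/36*1/2, 7/36 + 1/36*1/1) = [5/24, 2/9)
  emit 'e', narrow to [43/216, 11/54)
Step 4: interval [43/216, 11/54), width = 11/54 - 43/216 = 1/216
  'c': [43/216 + 1/216*0/1, 43/216 + 1/216*1/6) = [43/216, 259/1296)
  'e': [43/216 + 1/216*1/6, 43/216 + 1/216*1/3) = [259/1296, 65/324)
  'b': [43/216 + 1/216*1/3, 43/216 + 1/216*1/2) = [65/324, 29/144)
  'f': [43/216 + 1/216*1/2, 43/216 + 1/216*1/1) = [29/144, 11/54) <- contains code 175/864
  emit 'f', narrow to [29/144, 11/54)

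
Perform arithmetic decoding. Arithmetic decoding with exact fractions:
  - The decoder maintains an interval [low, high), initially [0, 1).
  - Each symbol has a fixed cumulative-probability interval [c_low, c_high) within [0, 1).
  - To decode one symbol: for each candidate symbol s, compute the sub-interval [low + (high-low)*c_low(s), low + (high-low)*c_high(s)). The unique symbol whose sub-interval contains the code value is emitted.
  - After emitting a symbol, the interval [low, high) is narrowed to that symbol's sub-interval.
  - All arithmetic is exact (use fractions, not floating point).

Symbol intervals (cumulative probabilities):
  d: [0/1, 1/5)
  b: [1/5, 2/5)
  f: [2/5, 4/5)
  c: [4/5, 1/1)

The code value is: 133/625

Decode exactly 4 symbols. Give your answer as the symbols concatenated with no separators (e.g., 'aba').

Answer: bdbf

Derivation:
Step 1: interval [0/1, 1/1), width = 1/1 - 0/1 = 1/1
  'd': [0/1 + 1/1*0/1, 0/1 + 1/1*1/5) = [0/1, 1/5)
  'b': [0/1 + 1/1*1/5, 0/1 + 1/1*2/5) = [1/5, 2/5) <- contains code 133/625
  'f': [0/1 + 1/1*2/5, 0/1 + 1/1*4/5) = [2/5, 4/5)
  'c': [0/1 + 1/1*4/5, 0/1 + 1/1*1/1) = [4/5, 1/1)
  emit 'b', narrow to [1/5, 2/5)
Step 2: interval [1/5, 2/5), width = 2/5 - 1/5 = 1/5
  'd': [1/5 + 1/5*0/1, 1/5 + 1/5*1/5) = [1/5, 6/25) <- contains code 133/625
  'b': [1/5 + 1/5*1/5, 1/5 + 1/5*2/5) = [6/25, 7/25)
  'f': [1/5 + 1/5*2/5, 1/5 + 1/5*4/5) = [7/25, 9/25)
  'c': [1/5 + 1/5*4/5, 1/5 + 1/5*1/1) = [9/25, 2/5)
  emit 'd', narrow to [1/5, 6/25)
Step 3: interval [1/5, 6/25), width = 6/25 - 1/5 = 1/25
  'd': [1/5 + 1/25*0/1, 1/5 + 1/25*1/5) = [1/5, 26/125)
  'b': [1/5 + 1/25*1/5, 1/5 + 1/25*2/5) = [26/125, 27/125) <- contains code 133/625
  'f': [1/5 + 1/25*2/5, 1/5 + 1/25*4/5) = [27/125, 29/125)
  'c': [1/5 + 1/25*4/5, 1/5 + 1/25*1/1) = [29/125, 6/25)
  emit 'b', narrow to [26/125, 27/125)
Step 4: interval [26/125, 27/125), width = 27/125 - 26/125 = 1/125
  'd': [26/125 + 1/125*0/1, 26/125 + 1/125*1/5) = [26/125, 131/625)
  'b': [26/125 + 1/125*1/5, 26/125 + 1/125*2/5) = [131/625, 132/625)
  'f': [26/125 + 1/125*2/5, 26/125 + 1/125*4/5) = [132/625, 134/625) <- contains code 133/625
  'c': [26/125 + 1/125*4/5, 26/125 + 1/125*1/1) = [134/625, 27/125)
  emit 'f', narrow to [132/625, 134/625)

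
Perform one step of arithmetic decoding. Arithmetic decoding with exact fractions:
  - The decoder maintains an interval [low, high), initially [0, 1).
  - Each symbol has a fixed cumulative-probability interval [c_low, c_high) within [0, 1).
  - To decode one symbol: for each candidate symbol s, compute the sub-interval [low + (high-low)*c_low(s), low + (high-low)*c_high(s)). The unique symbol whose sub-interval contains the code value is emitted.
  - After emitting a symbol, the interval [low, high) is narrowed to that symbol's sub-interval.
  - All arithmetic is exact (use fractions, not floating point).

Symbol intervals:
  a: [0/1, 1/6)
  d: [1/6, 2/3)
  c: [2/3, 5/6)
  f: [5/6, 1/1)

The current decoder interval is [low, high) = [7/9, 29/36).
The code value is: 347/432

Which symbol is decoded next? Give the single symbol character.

Answer: f

Derivation:
Interval width = high − low = 29/36 − 7/9 = 1/36
Scaled code = (code − low) / width = (347/432 − 7/9) / 1/36 = 11/12
  a: [0/1, 1/6) 
  d: [1/6, 2/3) 
  c: [2/3, 5/6) 
  f: [5/6, 1/1) ← scaled code falls here ✓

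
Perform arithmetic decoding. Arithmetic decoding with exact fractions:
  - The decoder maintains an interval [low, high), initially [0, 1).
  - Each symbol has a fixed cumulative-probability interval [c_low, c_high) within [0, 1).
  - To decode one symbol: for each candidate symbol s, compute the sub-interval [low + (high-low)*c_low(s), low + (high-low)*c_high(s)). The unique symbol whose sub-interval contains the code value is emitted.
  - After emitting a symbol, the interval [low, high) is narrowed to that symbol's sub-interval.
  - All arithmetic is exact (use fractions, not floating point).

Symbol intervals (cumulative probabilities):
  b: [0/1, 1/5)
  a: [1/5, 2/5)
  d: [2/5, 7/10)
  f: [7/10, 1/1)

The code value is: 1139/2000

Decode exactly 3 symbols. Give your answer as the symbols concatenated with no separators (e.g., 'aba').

Answer: ddd

Derivation:
Step 1: interval [0/1, 1/1), width = 1/1 - 0/1 = 1/1
  'b': [0/1 + 1/1*0/1, 0/1 + 1/1*1/5) = [0/1, 1/5)
  'a': [0/1 + 1/1*1/5, 0/1 + 1/1*2/5) = [1/5, 2/5)
  'd': [0/1 + 1/1*2/5, 0/1 + 1/1*7/10) = [2/5, 7/10) <- contains code 1139/2000
  'f': [0/1 + 1/1*7/10, 0/1 + 1/1*1/1) = [7/10, 1/1)
  emit 'd', narrow to [2/5, 7/10)
Step 2: interval [2/5, 7/10), width = 7/10 - 2/5 = 3/10
  'b': [2/5 + 3/10*0/1, 2/5 + 3/10*1/5) = [2/5, 23/50)
  'a': [2/5 + 3/10*1/5, 2/5 + 3/10*2/5) = [23/50, 13/25)
  'd': [2/5 + 3/10*2/5, 2/5 + 3/10*7/10) = [13/25, 61/100) <- contains code 1139/2000
  'f': [2/5 + 3/10*7/10, 2/5 + 3/10*1/1) = [61/100, 7/10)
  emit 'd', narrow to [13/25, 61/100)
Step 3: interval [13/25, 61/100), width = 61/100 - 13/25 = 9/100
  'b': [13/25 + 9/100*0/1, 13/25 + 9/100*1/5) = [13/25, 269/500)
  'a': [13/25 + 9/100*1/5, 13/25 + 9/100*2/5) = [269/500, 139/250)
  'd': [13/25 + 9/100*2/5, 13/25 + 9/100*7/10) = [139/250, 583/1000) <- contains code 1139/2000
  'f': [13/25 + 9/100*7/10, 13/25 + 9/100*1/1) = [583/1000, 61/100)
  emit 'd', narrow to [139/250, 583/1000)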